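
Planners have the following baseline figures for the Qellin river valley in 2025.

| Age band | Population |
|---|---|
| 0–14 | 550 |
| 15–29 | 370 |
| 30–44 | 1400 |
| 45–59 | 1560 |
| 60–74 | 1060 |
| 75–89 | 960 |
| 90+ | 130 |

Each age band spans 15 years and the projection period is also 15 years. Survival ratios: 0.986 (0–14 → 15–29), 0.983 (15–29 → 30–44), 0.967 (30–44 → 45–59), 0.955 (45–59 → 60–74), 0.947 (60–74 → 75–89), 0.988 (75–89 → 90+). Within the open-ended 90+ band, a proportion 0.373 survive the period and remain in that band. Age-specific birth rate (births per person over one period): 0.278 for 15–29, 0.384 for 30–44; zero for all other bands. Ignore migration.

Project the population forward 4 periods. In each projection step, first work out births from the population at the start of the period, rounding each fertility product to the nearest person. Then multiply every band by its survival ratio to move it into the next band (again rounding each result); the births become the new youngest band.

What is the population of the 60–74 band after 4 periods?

492

After projecting period 1:
Births: 370 * 0.278 = 103, 1400 * 0.384 = 538 → 641
15–29: 550 * 0.986 = 542
30–44: 370 * 0.983 = 364
45–59: 1400 * 0.967 = 1354
60–74: 1560 * 0.955 = 1490
75–89: 1060 * 0.947 = 1004
90+: 960 * 0.988 + 130 * 0.373 = 948 + 48 = 996
Population now: 0–14=641, 15–29=542, 30–44=364, 45–59=1354, 60–74=1490, 75–89=1004, 90+=996
After projecting period 2:
Births: 542 * 0.278 = 151, 364 * 0.384 = 140 → 291
15–29: 641 * 0.986 = 632
30–44: 542 * 0.983 = 533
45–59: 364 * 0.967 = 352
60–74: 1354 * 0.955 = 1293
75–89: 1490 * 0.947 = 1411
90+: 1004 * 0.988 + 996 * 0.373 = 992 + 372 = 1364
Population now: 0–14=291, 15–29=632, 30–44=533, 45–59=352, 60–74=1293, 75–89=1411, 90+=1364
After projecting period 3:
Births: 632 * 0.278 = 176, 533 * 0.384 = 205 → 381
15–29: 291 * 0.986 = 287
30–44: 632 * 0.983 = 621
45–59: 533 * 0.967 = 515
60–74: 352 * 0.955 = 336
75–89: 1293 * 0.947 = 1224
90+: 1411 * 0.988 + 1364 * 0.373 = 1394 + 509 = 1903
Population now: 0–14=381, 15–29=287, 30–44=621, 45–59=515, 60–74=336, 75–89=1224, 90+=1903
After projecting period 4:
Births: 287 * 0.278 = 80, 621 * 0.384 = 238 → 318
15–29: 381 * 0.986 = 376
30–44: 287 * 0.983 = 282
45–59: 621 * 0.967 = 601
60–74: 515 * 0.955 = 492
75–89: 336 * 0.947 = 318
90+: 1224 * 0.988 + 1903 * 0.373 = 1209 + 710 = 1919
Population now: 0–14=318, 15–29=376, 30–44=282, 45–59=601, 60–74=492, 75–89=318, 90+=1919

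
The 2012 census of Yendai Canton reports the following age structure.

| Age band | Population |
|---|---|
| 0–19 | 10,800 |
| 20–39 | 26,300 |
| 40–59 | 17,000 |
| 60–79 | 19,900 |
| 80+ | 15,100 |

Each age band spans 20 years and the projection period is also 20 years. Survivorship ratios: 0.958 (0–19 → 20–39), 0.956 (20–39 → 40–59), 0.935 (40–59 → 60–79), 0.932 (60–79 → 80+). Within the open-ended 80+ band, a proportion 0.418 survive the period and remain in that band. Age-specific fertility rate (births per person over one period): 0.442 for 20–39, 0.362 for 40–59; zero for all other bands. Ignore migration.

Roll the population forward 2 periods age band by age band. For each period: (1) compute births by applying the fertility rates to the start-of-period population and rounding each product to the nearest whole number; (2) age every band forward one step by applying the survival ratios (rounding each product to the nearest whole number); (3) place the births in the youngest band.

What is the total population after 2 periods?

89312

Numbering the bands 1..5 from youngest to oldest:
Period 1.
Births: 26300 × 0.442 = 11625  |  17000 × 0.362 = 6154 → 17779
Band 2: 10800 × 0.958 = 10346
Band 3: 26300 × 0.956 = 25143
Band 4: 17000 × 0.935 = 15895
Band 5: 19900 × 0.932 + 15100 × 0.418 = 18547 + 6312 = 24859
Giving 17779 / 10346 / 25143 / 15895 / 24859.
Period 2.
Births: 10346 × 0.442 = 4573  |  25143 × 0.362 = 9102 → 13675
Band 2: 17779 × 0.958 = 17032
Band 3: 10346 × 0.956 = 9891
Band 4: 25143 × 0.935 = 23509
Band 5: 15895 × 0.932 + 24859 × 0.418 = 14814 + 10391 = 25205
Giving 13675 / 17032 / 9891 / 23509 / 25205.
Total after period 2: 13675 + 17032 + 9891 + 23509 + 25205 = 89312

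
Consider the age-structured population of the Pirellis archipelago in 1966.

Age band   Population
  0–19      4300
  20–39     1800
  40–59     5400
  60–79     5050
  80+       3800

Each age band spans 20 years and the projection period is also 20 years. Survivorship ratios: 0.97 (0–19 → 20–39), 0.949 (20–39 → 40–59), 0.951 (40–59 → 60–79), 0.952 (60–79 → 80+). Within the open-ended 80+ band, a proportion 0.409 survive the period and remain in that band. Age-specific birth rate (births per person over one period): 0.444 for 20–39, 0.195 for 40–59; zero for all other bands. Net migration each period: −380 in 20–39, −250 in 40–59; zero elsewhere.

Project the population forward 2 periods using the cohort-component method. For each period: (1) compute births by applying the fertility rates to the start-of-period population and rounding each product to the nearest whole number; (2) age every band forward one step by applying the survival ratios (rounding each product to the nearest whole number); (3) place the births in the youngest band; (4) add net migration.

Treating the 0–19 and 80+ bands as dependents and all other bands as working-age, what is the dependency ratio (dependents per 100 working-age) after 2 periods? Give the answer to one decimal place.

Numbering the bands 1..5 from youngest to oldest:
[period 1]
Births: 1800 × 0.444 = 799, 5400 × 0.195 = 1053 — total 1852
Band 2: 4300 × 0.97 = 4171
Band 3: 1800 × 0.949 = 1708
Band 4: 5400 × 0.951 = 5135
Band 5: 5050 × 0.952 + 3800 × 0.409 = 4808 + 1554 = 6362
Net migration: Band 2 − 380 → 3791; Band 3 − 250 → 1458
End of period: [1852, 3791, 1458, 5135, 6362]
[period 2]
Births: 3791 × 0.444 = 1683, 1458 × 0.195 = 284 — total 1967
Band 2: 1852 × 0.97 = 1796
Band 3: 3791 × 0.949 = 3598
Band 4: 1458 × 0.951 = 1387
Band 5: 5135 × 0.952 + 6362 × 0.409 = 4889 + 2602 = 7491
Net migration: Band 2 − 380 → 1416; Band 3 − 250 → 3348
End of period: [1967, 1416, 3348, 1387, 7491]
Dependents (band 0–19 + band 80+) = 1967 + 7491 = 9458; working-age = 6151; ratio = 9458/6151 × 100 = 153.8

153.8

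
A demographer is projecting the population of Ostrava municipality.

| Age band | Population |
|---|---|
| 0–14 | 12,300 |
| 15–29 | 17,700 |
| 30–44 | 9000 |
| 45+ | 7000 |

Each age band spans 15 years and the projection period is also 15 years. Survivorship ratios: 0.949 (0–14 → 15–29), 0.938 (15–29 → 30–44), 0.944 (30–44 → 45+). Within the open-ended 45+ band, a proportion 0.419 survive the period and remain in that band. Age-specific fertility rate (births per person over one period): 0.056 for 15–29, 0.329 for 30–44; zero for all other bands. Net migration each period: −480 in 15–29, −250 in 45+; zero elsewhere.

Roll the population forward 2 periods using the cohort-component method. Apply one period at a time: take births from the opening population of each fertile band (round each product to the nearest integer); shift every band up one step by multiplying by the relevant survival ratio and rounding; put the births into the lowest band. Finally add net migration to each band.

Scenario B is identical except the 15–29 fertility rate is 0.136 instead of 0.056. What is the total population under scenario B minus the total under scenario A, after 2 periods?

2239

— Period 1 —
Births: 17700 × 0.056 = 991 ; 9000 × 0.329 = 2961 ⇒ total 3952
15–29: 12300 × 0.949 = 11673
30–44: 17700 × 0.938 = 16603
45+: 9000 × 0.944 + 7000 × 0.419 = 8496 + 2933 = 11429
Net migration: 15–29 − 480 → 11193; 45+ − 250 → 11179
End of period: [3952, 11193, 16603, 11179]
— Period 2 —
Births: 11193 × 0.056 = 627 ; 16603 × 0.329 = 5462 ⇒ total 6089
15–29: 3952 × 0.949 = 3750
30–44: 11193 × 0.938 = 10499
45+: 16603 × 0.944 + 11179 × 0.419 = 15673 + 4684 = 20357
Net migration: 15–29 − 480 → 3270; 45+ − 250 → 20107
End of period: [6089, 3270, 10499, 20107]
Scenario A total after 2 periods: 39965
Scenario B projection —
— Period 1 —
Births: 17700 × 0.136 = 2407 ; 9000 × 0.329 = 2961 ⇒ total 5368
15–29: 12300 × 0.949 = 11673
30–44: 17700 × 0.938 = 16603
45+: 9000 × 0.944 + 7000 × 0.419 = 8496 + 2933 = 11429
Net migration: 15–29 − 480 → 11193; 45+ − 250 → 11179
End of period: [5368, 11193, 16603, 11179]
— Period 2 —
Births: 11193 × 0.136 = 1522 ; 16603 × 0.329 = 5462 ⇒ total 6984
15–29: 5368 × 0.949 = 5094
30–44: 11193 × 0.938 = 10499
45+: 16603 × 0.944 + 11179 × 0.419 = 15673 + 4684 = 20357
Net migration: 15–29 − 480 → 4614; 45+ − 250 → 20107
End of period: [6984, 4614, 10499, 20107]
Scenario B total after 2 periods: 42204
Difference B − A = 42204 − 39965 = 2239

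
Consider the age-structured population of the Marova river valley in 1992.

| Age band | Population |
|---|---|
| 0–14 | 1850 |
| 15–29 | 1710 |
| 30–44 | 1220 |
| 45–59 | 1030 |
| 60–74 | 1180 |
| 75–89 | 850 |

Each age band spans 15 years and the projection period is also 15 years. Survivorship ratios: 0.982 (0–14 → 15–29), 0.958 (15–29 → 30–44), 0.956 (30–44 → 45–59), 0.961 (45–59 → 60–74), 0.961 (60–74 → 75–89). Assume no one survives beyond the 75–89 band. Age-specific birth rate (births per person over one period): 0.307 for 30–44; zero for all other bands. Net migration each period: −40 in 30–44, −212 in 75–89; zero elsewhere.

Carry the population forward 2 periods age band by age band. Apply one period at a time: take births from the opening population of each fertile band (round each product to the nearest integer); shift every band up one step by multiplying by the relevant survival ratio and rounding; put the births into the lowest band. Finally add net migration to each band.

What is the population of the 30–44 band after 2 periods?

Numbering the bands 1..6 from youngest to oldest:
Period 1:
Births: 1220 × 0.307 = 375
Band 2: 1850 × 0.982 = 1817
Band 3: 1710 × 0.958 = 1638
Band 4: 1220 × 0.956 = 1166
Band 5: 1030 × 0.961 = 990
Band 6: 1180 × 0.961 = 1134
Net migration: Band 3 − 40 → 1598; Band 6 − 212 → 922
→ [375, 1817, 1598, 1166, 990, 922]
Period 2:
Births: 1598 × 0.307 = 491
Band 2: 375 × 0.982 = 368
Band 3: 1817 × 0.958 = 1741
Band 4: 1598 × 0.956 = 1528
Band 5: 1166 × 0.961 = 1121
Band 6: 990 × 0.961 = 951
Net migration: Band 3 − 40 → 1701; Band 6 − 212 → 739
→ [491, 368, 1701, 1528, 1121, 739]

1701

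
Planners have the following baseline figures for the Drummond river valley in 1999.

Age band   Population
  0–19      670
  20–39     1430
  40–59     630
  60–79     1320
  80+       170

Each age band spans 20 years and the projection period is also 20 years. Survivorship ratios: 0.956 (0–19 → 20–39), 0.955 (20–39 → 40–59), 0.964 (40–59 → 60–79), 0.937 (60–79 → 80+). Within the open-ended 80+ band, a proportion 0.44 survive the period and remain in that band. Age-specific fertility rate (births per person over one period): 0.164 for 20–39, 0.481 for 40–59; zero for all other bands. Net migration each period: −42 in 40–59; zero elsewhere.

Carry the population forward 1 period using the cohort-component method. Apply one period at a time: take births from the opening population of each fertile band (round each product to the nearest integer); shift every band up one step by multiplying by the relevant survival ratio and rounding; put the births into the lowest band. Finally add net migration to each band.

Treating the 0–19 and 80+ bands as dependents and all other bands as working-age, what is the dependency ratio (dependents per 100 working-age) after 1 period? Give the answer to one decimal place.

71.9

[period 1]
Births: 1430 × 0.164 = 235  |  630 × 0.481 = 303 → 538
20–39: 670 × 0.956 = 641
40–59: 1430 × 0.955 = 1366
60–79: 630 × 0.964 = 607
80+: 1320 × 0.937 + 170 × 0.44 = 1237 + 75 = 1312
Net migration: 40–59 − 42 → 1324
Giving 538 / 641 / 1324 / 607 / 1312.
Dependents (band 0–19 + band 80+) = 538 + 1312 = 1850; working-age = 2572; ratio = 1850/2572 × 100 = 71.9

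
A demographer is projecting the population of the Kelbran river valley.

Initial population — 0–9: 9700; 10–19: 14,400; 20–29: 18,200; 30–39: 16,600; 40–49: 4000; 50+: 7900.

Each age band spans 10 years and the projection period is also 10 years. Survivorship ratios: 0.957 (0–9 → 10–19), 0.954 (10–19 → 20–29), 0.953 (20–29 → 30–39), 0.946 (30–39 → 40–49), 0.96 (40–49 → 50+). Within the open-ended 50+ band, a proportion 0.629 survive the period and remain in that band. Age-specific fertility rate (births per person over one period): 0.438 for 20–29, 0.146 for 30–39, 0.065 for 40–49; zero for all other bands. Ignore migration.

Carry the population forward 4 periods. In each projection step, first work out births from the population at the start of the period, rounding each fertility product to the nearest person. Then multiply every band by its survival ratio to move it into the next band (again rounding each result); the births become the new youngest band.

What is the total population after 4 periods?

68808

Period 1:
Births: 18200 * 0.438 = 7972 ; 16600 * 0.146 = 2424 ; 4000 * 0.065 = 260 → total 10656
10–19: 9700 * 0.957 = 9283
20–29: 14400 * 0.954 = 13738
30–39: 18200 * 0.953 = 17345
40–49: 16600 * 0.946 = 15704
50+: 4000 * 0.96 + 7900 * 0.629 = 3840 + 4969 = 8809
Giving 10656 / 9283 / 13738 / 17345 / 15704 / 8809.
Period 2:
Births: 13738 * 0.438 = 6017 ; 17345 * 0.146 = 2532 ; 15704 * 0.065 = 1021 → total 9570
10–19: 10656 * 0.957 = 10198
20–29: 9283 * 0.954 = 8856
30–39: 13738 * 0.953 = 13092
40–49: 17345 * 0.946 = 16408
50+: 15704 * 0.96 + 8809 * 0.629 = 15076 + 5541 = 20617
Giving 9570 / 10198 / 8856 / 13092 / 16408 / 20617.
Period 3:
Births: 8856 * 0.438 = 3879 ; 13092 * 0.146 = 1911 ; 16408 * 0.065 = 1067 → total 6857
10–19: 9570 * 0.957 = 9158
20–29: 10198 * 0.954 = 9729
30–39: 8856 * 0.953 = 8440
40–49: 13092 * 0.946 = 12385
50+: 16408 * 0.96 + 20617 * 0.629 = 15752 + 12968 = 28720
Giving 6857 / 9158 / 9729 / 8440 / 12385 / 28720.
Period 4:
Births: 9729 * 0.438 = 4261 ; 8440 * 0.146 = 1232 ; 12385 * 0.065 = 805 → total 6298
10–19: 6857 * 0.957 = 6562
20–29: 9158 * 0.954 = 8737
30–39: 9729 * 0.953 = 9272
40–49: 8440 * 0.946 = 7984
50+: 12385 * 0.96 + 28720 * 0.629 = 11890 + 18065 = 29955
Giving 6298 / 6562 / 8737 / 9272 / 7984 / 29955.
Total after period 4: 6298 + 6562 + 8737 + 9272 + 7984 + 29955 = 68808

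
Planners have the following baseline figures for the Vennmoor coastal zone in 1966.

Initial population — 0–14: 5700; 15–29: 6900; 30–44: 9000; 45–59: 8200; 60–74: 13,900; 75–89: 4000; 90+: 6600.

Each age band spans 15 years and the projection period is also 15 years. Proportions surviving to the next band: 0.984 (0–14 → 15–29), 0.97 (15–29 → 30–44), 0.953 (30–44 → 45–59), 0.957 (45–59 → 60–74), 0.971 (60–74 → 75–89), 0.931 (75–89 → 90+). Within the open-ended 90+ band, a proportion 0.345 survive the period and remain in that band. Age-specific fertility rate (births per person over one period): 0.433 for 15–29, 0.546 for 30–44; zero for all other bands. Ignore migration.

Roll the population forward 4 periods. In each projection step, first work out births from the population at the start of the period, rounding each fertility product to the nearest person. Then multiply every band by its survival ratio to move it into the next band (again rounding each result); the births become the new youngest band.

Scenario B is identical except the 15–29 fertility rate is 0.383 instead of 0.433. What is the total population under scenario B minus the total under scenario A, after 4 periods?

Period 1:
Births: 6900 * 0.433 = 2988 ; 9000 * 0.546 = 4914 → total 7902
15–29: 5700 * 0.984 = 5609
30–44: 6900 * 0.97 = 6693
45–59: 9000 * 0.953 = 8577
60–74: 8200 * 0.957 = 7847
75–89: 13900 * 0.971 = 13497
90+: 4000 * 0.931 + 6600 * 0.345 = 3724 + 2277 = 6001
End of period: [7902, 5609, 6693, 8577, 7847, 13497, 6001]
Period 2:
Births: 5609 * 0.433 = 2429 ; 6693 * 0.546 = 3654 → total 6083
15–29: 7902 * 0.984 = 7776
30–44: 5609 * 0.97 = 5441
45–59: 6693 * 0.953 = 6378
60–74: 8577 * 0.957 = 8208
75–89: 7847 * 0.971 = 7619
90+: 13497 * 0.931 + 6001 * 0.345 = 12566 + 2070 = 14636
End of period: [6083, 7776, 5441, 6378, 8208, 7619, 14636]
Period 3:
Births: 7776 * 0.433 = 3367 ; 5441 * 0.546 = 2971 → total 6338
15–29: 6083 * 0.984 = 5986
30–44: 7776 * 0.97 = 7543
45–59: 5441 * 0.953 = 5185
60–74: 6378 * 0.957 = 6104
75–89: 8208 * 0.971 = 7970
90+: 7619 * 0.931 + 14636 * 0.345 = 7093 + 5049 = 12142
End of period: [6338, 5986, 7543, 5185, 6104, 7970, 12142]
Period 4:
Births: 5986 * 0.433 = 2592 ; 7543 * 0.546 = 4118 → total 6710
15–29: 6338 * 0.984 = 6237
30–44: 5986 * 0.97 = 5806
45–59: 7543 * 0.953 = 7188
60–74: 5185 * 0.957 = 4962
75–89: 6104 * 0.971 = 5927
90+: 7970 * 0.931 + 12142 * 0.345 = 7420 + 4189 = 11609
End of period: [6710, 6237, 5806, 7188, 4962, 5927, 11609]
Scenario A total after 4 periods: 48439
Scenario B projection —
Period 1:
Births: 6900 * 0.383 = 2643 ; 9000 * 0.546 = 4914 → total 7557
15–29: 5700 * 0.984 = 5609
30–44: 6900 * 0.97 = 6693
45–59: 9000 * 0.953 = 8577
60–74: 8200 * 0.957 = 7847
75–89: 13900 * 0.971 = 13497
90+: 4000 * 0.931 + 6600 * 0.345 = 3724 + 2277 = 6001
End of period: [7557, 5609, 6693, 8577, 7847, 13497, 6001]
Period 2:
Births: 5609 * 0.383 = 2148 ; 6693 * 0.546 = 3654 → total 5802
15–29: 7557 * 0.984 = 7436
30–44: 5609 * 0.97 = 5441
45–59: 6693 * 0.953 = 6378
60–74: 8577 * 0.957 = 8208
75–89: 7847 * 0.971 = 7619
90+: 13497 * 0.931 + 6001 * 0.345 = 12566 + 2070 = 14636
End of period: [5802, 7436, 5441, 6378, 8208, 7619, 14636]
Period 3:
Births: 7436 * 0.383 = 2848 ; 5441 * 0.546 = 2971 → total 5819
15–29: 5802 * 0.984 = 5709
30–44: 7436 * 0.97 = 7213
45–59: 5441 * 0.953 = 5185
60–74: 6378 * 0.957 = 6104
75–89: 8208 * 0.971 = 7970
90+: 7619 * 0.931 + 14636 * 0.345 = 7093 + 5049 = 12142
End of period: [5819, 5709, 7213, 5185, 6104, 7970, 12142]
Period 4:
Births: 5709 * 0.383 = 2187 ; 7213 * 0.546 = 3938 → total 6125
15–29: 5819 * 0.984 = 5726
30–44: 5709 * 0.97 = 5538
45–59: 7213 * 0.953 = 6874
60–74: 5185 * 0.957 = 4962
75–89: 6104 * 0.971 = 5927
90+: 7970 * 0.931 + 12142 * 0.345 = 7420 + 4189 = 11609
End of period: [6125, 5726, 5538, 6874, 4962, 5927, 11609]
Scenario B total after 4 periods: 46761
Difference B − A = 46761 − 48439 = -1678

-1678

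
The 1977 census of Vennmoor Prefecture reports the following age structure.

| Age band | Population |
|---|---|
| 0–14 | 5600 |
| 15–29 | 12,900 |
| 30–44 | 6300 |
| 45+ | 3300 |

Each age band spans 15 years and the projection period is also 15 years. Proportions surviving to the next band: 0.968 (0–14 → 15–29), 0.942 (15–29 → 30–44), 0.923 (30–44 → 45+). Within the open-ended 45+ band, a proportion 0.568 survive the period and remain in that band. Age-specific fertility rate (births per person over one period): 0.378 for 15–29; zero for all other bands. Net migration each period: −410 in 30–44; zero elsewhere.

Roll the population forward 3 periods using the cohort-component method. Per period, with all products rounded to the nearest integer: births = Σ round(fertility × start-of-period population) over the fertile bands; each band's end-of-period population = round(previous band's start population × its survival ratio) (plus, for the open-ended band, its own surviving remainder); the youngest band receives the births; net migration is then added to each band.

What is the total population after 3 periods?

Period 1:
Births: 12900 * 0.378 = 4876
15–29: 5600 * 0.968 = 5421
30–44: 12900 * 0.942 = 12152
45+: 6300 * 0.923 + 3300 * 0.568 = 5815 + 1874 = 7689
Net migration: 30–44 − 410 → 11742
End of period: [4876, 5421, 11742, 7689]
Period 2:
Births: 5421 * 0.378 = 2049
15–29: 4876 * 0.968 = 4720
30–44: 5421 * 0.942 = 5107
45+: 11742 * 0.923 + 7689 * 0.568 = 10838 + 4367 = 15205
Net migration: 30–44 − 410 → 4697
End of period: [2049, 4720, 4697, 15205]
Period 3:
Births: 4720 * 0.378 = 1784
15–29: 2049 * 0.968 = 1983
30–44: 4720 * 0.942 = 4446
45+: 4697 * 0.923 + 15205 * 0.568 = 4335 + 8636 = 12971
Net migration: 30–44 − 410 → 4036
End of period: [1784, 1983, 4036, 12971]
Total after period 3: 1784 + 1983 + 4036 + 12971 = 20774

20774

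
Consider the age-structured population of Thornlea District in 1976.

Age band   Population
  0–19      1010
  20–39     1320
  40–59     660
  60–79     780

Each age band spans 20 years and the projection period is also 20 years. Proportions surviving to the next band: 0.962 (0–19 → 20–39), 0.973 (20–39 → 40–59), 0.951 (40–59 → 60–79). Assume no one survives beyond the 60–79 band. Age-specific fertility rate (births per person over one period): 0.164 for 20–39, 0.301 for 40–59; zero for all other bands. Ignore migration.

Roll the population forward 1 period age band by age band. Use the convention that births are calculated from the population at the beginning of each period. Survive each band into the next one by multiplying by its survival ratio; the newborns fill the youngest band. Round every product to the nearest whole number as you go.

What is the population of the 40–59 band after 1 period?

Call the bands 1 to 4, youngest first.
— Period 1 —
Births: 1320 * 0.164 = 216, 660 * 0.301 = 199 — total 415
Band 2: 1010 * 0.962 = 972
Band 3: 1320 * 0.973 = 1284
Band 4: 660 * 0.951 = 628
End of period: [415, 972, 1284, 628]

1284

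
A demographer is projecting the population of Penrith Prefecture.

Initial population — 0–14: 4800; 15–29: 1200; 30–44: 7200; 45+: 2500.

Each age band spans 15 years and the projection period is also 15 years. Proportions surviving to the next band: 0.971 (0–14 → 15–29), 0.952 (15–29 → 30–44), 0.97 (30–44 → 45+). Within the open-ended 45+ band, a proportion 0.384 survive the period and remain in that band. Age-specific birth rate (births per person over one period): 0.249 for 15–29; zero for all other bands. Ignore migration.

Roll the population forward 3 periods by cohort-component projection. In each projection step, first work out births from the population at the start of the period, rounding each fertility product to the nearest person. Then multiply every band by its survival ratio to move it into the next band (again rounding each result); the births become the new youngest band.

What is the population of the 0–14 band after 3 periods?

72

Let band 1 be 0–14 through band 4 = 45+.
Period 1:
Births: 1200 × 0.249 = 299
Band 2: 4800 × 0.971 = 4661
Band 3: 1200 × 0.952 = 1142
Band 4: 7200 × 0.97 + 2500 × 0.384 = 6984 + 960 = 7944
Giving 299 / 4661 / 1142 / 7944.
Period 2:
Births: 4661 × 0.249 = 1161
Band 2: 299 × 0.971 = 290
Band 3: 4661 × 0.952 = 4437
Band 4: 1142 × 0.97 + 7944 × 0.384 = 1108 + 3050 = 4158
Giving 1161 / 290 / 4437 / 4158.
Period 3:
Births: 290 × 0.249 = 72
Band 2: 1161 × 0.971 = 1127
Band 3: 290 × 0.952 = 276
Band 4: 4437 × 0.97 + 4158 × 0.384 = 4304 + 1597 = 5901
Giving 72 / 1127 / 276 / 5901.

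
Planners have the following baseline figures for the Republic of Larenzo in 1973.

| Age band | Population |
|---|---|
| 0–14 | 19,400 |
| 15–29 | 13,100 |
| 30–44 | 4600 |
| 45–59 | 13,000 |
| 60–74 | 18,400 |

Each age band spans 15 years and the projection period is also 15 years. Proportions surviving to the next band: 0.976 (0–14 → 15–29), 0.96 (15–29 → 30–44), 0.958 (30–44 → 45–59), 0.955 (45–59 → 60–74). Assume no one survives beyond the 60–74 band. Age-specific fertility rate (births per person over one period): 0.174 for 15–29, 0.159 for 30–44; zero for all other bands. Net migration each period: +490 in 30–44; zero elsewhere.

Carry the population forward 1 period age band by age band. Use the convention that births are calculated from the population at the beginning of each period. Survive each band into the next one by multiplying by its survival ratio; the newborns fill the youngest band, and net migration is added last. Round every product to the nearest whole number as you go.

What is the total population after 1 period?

51832

[period 1]
Births: 13100 * 0.174 = 2279 ; 4600 * 0.159 = 731 ⇒ total 3010
15–29: 19400 * 0.976 = 18934
30–44: 13100 * 0.96 = 12576
45–59: 4600 * 0.958 = 4407
60–74: 13000 * 0.955 = 12415
Net migration: 30–44 + 490 → 13066
Giving 3010 / 18934 / 13066 / 4407 / 12415.
Total after period 1: 3010 + 18934 + 13066 + 4407 + 12415 = 51832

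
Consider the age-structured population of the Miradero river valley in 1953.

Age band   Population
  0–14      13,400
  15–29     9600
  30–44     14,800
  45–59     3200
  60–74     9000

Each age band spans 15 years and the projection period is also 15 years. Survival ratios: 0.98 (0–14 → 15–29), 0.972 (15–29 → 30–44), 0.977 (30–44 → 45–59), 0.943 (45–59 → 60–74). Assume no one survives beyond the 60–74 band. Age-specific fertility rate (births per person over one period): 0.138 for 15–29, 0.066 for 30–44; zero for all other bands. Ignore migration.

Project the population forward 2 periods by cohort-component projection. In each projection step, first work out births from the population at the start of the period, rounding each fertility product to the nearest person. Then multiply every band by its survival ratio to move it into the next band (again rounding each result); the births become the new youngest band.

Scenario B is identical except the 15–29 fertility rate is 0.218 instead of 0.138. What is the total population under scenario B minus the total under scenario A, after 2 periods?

1804

Let band 1 be 0–14 through band 5 = 60–74.
— Period 1 —
Births: 9600 * 0.138 = 1325, 14800 * 0.066 = 977 → 2302
Band 2: 13400 * 0.98 = 13132
Band 3: 9600 * 0.972 = 9331
Band 4: 14800 * 0.977 = 14460
Band 5: 3200 * 0.943 = 3018
→ [2302, 13132, 9331, 14460, 3018]
— Period 2 —
Births: 13132 * 0.138 = 1812, 9331 * 0.066 = 616 → 2428
Band 2: 2302 * 0.98 = 2256
Band 3: 13132 * 0.972 = 12764
Band 4: 9331 * 0.977 = 9116
Band 5: 14460 * 0.943 = 13636
→ [2428, 2256, 12764, 9116, 13636]
Scenario A total after 2 periods: 40200
Scenario B projection —
— Period 1 —
Births: 9600 * 0.218 = 2093, 14800 * 0.066 = 977 → 3070
Band 2: 13400 * 0.98 = 13132
Band 3: 9600 * 0.972 = 9331
Band 4: 14800 * 0.977 = 14460
Band 5: 3200 * 0.943 = 3018
→ [3070, 13132, 9331, 14460, 3018]
— Period 2 —
Births: 13132 * 0.218 = 2863, 9331 * 0.066 = 616 → 3479
Band 2: 3070 * 0.98 = 3009
Band 3: 13132 * 0.972 = 12764
Band 4: 9331 * 0.977 = 9116
Band 5: 14460 * 0.943 = 13636
→ [3479, 3009, 12764, 9116, 13636]
Scenario B total after 2 periods: 42004
Difference B − A = 42004 − 40200 = 1804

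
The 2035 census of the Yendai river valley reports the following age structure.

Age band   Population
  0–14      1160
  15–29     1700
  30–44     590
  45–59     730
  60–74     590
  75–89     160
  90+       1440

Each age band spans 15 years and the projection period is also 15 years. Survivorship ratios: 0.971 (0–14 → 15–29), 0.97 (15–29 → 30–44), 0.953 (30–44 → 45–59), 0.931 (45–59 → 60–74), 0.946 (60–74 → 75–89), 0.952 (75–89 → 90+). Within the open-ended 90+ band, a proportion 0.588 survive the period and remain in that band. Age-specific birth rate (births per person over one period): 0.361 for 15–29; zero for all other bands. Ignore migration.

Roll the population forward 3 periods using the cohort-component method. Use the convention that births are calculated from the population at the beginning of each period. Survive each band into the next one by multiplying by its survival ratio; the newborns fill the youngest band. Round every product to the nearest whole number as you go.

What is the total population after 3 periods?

5455

Period 1.
Births: 1700 × 0.361 = 614
15–29: 1160 × 0.971 = 1126
30–44: 1700 × 0.97 = 1649
45–59: 590 × 0.953 = 562
60–74: 730 × 0.931 = 680
75–89: 590 × 0.946 = 558
90+: 160 × 0.952 + 1440 × 0.588 = 152 + 847 = 999
End of period: [614, 1126, 1649, 562, 680, 558, 999]
Period 2.
Births: 1126 × 0.361 = 406
15–29: 614 × 0.971 = 596
30–44: 1126 × 0.97 = 1092
45–59: 1649 × 0.953 = 1571
60–74: 562 × 0.931 = 523
75–89: 680 × 0.946 = 643
90+: 558 × 0.952 + 999 × 0.588 = 531 + 587 = 1118
End of period: [406, 596, 1092, 1571, 523, 643, 1118]
Period 3.
Births: 596 × 0.361 = 215
15–29: 406 × 0.971 = 394
30–44: 596 × 0.97 = 578
45–59: 1092 × 0.953 = 1041
60–74: 1571 × 0.931 = 1463
75–89: 523 × 0.946 = 495
90+: 643 × 0.952 + 1118 × 0.588 = 612 + 657 = 1269
End of period: [215, 394, 578, 1041, 1463, 495, 1269]
Total after period 3: 215 + 394 + 578 + 1041 + 1463 + 495 + 1269 = 5455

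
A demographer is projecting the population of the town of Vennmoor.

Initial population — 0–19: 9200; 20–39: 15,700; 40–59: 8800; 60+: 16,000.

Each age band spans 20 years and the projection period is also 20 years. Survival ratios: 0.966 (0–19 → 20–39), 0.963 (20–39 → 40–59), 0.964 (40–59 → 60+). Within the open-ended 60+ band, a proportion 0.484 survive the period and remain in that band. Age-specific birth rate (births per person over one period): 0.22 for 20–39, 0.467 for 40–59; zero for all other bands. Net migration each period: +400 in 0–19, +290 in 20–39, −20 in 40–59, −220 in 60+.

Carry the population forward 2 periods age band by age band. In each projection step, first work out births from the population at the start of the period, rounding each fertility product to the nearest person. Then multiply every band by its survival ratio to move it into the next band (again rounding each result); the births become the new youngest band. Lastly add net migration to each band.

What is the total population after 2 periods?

Call the bands 1 to 4, youngest first.
[period 1]
Births: 15700 * 0.22 = 3454, 8800 * 0.467 = 4110 — total 7564
Band 2: 9200 * 0.966 = 8887
Band 3: 15700 * 0.963 = 15119
Band 4: 8800 * 0.964 + 16000 * 0.484 = 8483 + 7744 = 16227
Net migration: Band 1 + 400 → 7964; Band 2 + 290 → 9177; Band 3 − 20 → 15099; Band 4 − 220 → 16007
→ [7964, 9177, 15099, 16007]
[period 2]
Births: 9177 * 0.22 = 2019, 15099 * 0.467 = 7051 — total 9070
Band 2: 7964 * 0.966 = 7693
Band 3: 9177 * 0.963 = 8837
Band 4: 15099 * 0.964 + 16007 * 0.484 = 14555 + 7747 = 22302
Net migration: Band 1 + 400 → 9470; Band 2 + 290 → 7983; Band 3 − 20 → 8817; Band 4 − 220 → 22082
→ [9470, 7983, 8817, 22082]
Total after period 2: 9470 + 7983 + 8817 + 22082 = 48352

48352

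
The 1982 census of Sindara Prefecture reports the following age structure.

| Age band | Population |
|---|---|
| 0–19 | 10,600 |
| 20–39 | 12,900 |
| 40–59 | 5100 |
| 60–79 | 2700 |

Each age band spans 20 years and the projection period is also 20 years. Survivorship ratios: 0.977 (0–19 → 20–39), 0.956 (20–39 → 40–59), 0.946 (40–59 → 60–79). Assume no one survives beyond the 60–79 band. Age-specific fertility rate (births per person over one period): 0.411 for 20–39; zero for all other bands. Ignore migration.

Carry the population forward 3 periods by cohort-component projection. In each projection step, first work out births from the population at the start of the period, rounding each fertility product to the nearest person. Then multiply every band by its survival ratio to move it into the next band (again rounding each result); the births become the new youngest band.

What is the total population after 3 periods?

Period 1.
Births: 12900 × 0.411 = 5302
20–39: 10600 × 0.977 = 10356
40–59: 12900 × 0.956 = 12332
60–79: 5100 × 0.946 = 4825
Giving 5302 / 10356 / 12332 / 4825.
Period 2.
Births: 10356 × 0.411 = 4256
20–39: 5302 × 0.977 = 5180
40–59: 10356 × 0.956 = 9900
60–79: 12332 × 0.946 = 11666
Giving 4256 / 5180 / 9900 / 11666.
Period 3.
Births: 5180 × 0.411 = 2129
20–39: 4256 × 0.977 = 4158
40–59: 5180 × 0.956 = 4952
60–79: 9900 × 0.946 = 9365
Giving 2129 / 4158 / 4952 / 9365.
Total after period 3: 2129 + 4158 + 4952 + 9365 = 20604

20604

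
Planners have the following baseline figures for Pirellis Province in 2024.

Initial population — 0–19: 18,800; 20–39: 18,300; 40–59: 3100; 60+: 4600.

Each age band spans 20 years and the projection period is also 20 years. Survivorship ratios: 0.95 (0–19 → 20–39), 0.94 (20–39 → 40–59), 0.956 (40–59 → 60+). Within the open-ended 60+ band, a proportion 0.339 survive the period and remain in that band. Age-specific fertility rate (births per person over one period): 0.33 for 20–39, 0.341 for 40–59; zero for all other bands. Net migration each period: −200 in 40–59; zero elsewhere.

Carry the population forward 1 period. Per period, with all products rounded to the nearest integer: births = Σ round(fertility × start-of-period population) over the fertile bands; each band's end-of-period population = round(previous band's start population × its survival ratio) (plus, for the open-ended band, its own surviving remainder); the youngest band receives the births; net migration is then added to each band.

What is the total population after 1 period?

46481

Call the groups 1 to 4, youngest first.
After projecting period 1:
Births: 18300 × 0.33 = 6039, 3100 × 0.341 = 1057 → 7096
Group 2: 18800 × 0.95 = 17860
Group 3: 18300 × 0.94 = 17202
Group 4: 3100 × 0.956 + 4600 × 0.339 = 2964 + 1559 = 4523
Net migration: Group 3 − 200 → 17002
Population now: 0–19=7096, 20–39=17860, 40–59=17002, 60+=4523
Total after period 1: 7096 + 17860 + 17002 + 4523 = 46481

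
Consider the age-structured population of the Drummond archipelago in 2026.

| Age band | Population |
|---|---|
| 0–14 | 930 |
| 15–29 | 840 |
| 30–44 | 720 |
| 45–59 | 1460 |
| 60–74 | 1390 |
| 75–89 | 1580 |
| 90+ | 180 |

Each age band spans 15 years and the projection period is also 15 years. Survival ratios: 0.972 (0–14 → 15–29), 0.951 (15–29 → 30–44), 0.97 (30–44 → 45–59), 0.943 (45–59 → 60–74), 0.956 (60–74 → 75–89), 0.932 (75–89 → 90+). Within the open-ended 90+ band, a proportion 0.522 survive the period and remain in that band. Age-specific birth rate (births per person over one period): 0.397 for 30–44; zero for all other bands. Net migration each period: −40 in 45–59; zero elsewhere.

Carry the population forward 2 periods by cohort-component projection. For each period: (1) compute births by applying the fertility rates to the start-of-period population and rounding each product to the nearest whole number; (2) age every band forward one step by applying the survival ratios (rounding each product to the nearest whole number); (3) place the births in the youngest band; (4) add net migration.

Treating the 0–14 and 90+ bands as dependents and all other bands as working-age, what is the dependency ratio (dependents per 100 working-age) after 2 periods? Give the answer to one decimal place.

62.3

Period 1:
Births: 720 × 0.397 = 286
15–29: 930 × 0.972 = 904
30–44: 840 × 0.951 = 799
45–59: 720 × 0.97 = 698
60–74: 1460 × 0.943 = 1377
75–89: 1390 × 0.956 = 1329
90+: 1580 × 0.932 + 180 × 0.522 = 1473 + 94 = 1567
Net migration: 45–59 − 40 → 658
→ [286, 904, 799, 658, 1377, 1329, 1567]
Period 2:
Births: 799 × 0.397 = 317
15–29: 286 × 0.972 = 278
30–44: 904 × 0.951 = 860
45–59: 799 × 0.97 = 775
60–74: 658 × 0.943 = 620
75–89: 1377 × 0.956 = 1316
90+: 1329 × 0.932 + 1567 × 0.522 = 1239 + 818 = 2057
Net migration: 45–59 − 40 → 735
→ [317, 278, 860, 735, 620, 1316, 2057]
Dependents (band 0–14 + band 90+) = 317 + 2057 = 2374; working-age = 3809; ratio = 2374/3809 × 100 = 62.3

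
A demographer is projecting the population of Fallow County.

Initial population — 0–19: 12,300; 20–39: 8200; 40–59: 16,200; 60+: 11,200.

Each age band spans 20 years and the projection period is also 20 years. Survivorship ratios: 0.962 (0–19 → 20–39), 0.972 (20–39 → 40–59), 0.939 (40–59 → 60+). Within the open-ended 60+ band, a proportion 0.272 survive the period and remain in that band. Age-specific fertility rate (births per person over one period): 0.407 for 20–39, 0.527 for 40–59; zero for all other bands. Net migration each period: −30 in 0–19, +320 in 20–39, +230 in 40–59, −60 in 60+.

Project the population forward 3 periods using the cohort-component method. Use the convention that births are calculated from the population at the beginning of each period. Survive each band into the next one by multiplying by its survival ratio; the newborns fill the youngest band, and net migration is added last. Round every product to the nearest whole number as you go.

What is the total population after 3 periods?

Call the bands 1 to 4, youngest first.
[period 1]
Births: 8200 * 0.407 = 3337 ; 16200 * 0.527 = 8537 ⇒ total 11874
Band 2: 12300 * 0.962 = 11833
Band 3: 8200 * 0.972 = 7970
Band 4: 16200 * 0.939 + 11200 * 0.272 = 15212 + 3046 = 18258
Net migration: Band 1 − 30 → 11844; Band 2 + 320 → 12153; Band 3 + 230 → 8200; Band 4 − 60 → 18198
End of period: [11844, 12153, 8200, 18198]
[period 2]
Births: 12153 * 0.407 = 4946 ; 8200 * 0.527 = 4321 ⇒ total 9267
Band 2: 11844 * 0.962 = 11394
Band 3: 12153 * 0.972 = 11813
Band 4: 8200 * 0.939 + 18198 * 0.272 = 7700 + 4950 = 12650
Net migration: Band 1 − 30 → 9237; Band 2 + 320 → 11714; Band 3 + 230 → 12043; Band 4 − 60 → 12590
End of period: [9237, 11714, 12043, 12590]
[period 3]
Births: 11714 * 0.407 = 4768 ; 12043 * 0.527 = 6347 ⇒ total 11115
Band 2: 9237 * 0.962 = 8886
Band 3: 11714 * 0.972 = 11386
Band 4: 12043 * 0.939 + 12590 * 0.272 = 11308 + 3424 = 14732
Net migration: Band 1 − 30 → 11085; Band 2 + 320 → 9206; Band 3 + 230 → 11616; Band 4 − 60 → 14672
End of period: [11085, 9206, 11616, 14672]
Total after period 3: 11085 + 9206 + 11616 + 14672 = 46579

46579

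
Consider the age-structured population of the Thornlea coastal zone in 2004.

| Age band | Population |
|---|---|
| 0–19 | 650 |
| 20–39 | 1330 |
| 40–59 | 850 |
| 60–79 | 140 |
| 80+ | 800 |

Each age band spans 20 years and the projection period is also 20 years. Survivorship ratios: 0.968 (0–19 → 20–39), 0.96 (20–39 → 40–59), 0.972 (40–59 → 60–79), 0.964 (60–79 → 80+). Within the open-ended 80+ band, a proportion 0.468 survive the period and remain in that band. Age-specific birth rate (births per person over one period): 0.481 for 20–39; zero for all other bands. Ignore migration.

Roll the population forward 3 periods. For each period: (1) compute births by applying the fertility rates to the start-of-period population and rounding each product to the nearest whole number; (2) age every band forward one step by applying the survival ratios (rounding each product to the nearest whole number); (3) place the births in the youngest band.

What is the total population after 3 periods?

After projecting period 1:
Births: 1330 * 0.481 = 640
20–39: 650 * 0.968 = 629
40–59: 1330 * 0.96 = 1277
60–79: 850 * 0.972 = 826
80+: 140 * 0.964 + 800 * 0.468 = 135 + 374 = 509
Giving 640 / 629 / 1277 / 826 / 509.
After projecting period 2:
Births: 629 * 0.481 = 303
20–39: 640 * 0.968 = 620
40–59: 629 * 0.96 = 604
60–79: 1277 * 0.972 = 1241
80+: 826 * 0.964 + 509 * 0.468 = 796 + 238 = 1034
Giving 303 / 620 / 604 / 1241 / 1034.
After projecting period 3:
Births: 620 * 0.481 = 298
20–39: 303 * 0.968 = 293
40–59: 620 * 0.96 = 595
60–79: 604 * 0.972 = 587
80+: 1241 * 0.964 + 1034 * 0.468 = 1196 + 484 = 1680
Giving 298 / 293 / 595 / 587 / 1680.
Total after period 3: 298 + 293 + 595 + 587 + 1680 = 3453

3453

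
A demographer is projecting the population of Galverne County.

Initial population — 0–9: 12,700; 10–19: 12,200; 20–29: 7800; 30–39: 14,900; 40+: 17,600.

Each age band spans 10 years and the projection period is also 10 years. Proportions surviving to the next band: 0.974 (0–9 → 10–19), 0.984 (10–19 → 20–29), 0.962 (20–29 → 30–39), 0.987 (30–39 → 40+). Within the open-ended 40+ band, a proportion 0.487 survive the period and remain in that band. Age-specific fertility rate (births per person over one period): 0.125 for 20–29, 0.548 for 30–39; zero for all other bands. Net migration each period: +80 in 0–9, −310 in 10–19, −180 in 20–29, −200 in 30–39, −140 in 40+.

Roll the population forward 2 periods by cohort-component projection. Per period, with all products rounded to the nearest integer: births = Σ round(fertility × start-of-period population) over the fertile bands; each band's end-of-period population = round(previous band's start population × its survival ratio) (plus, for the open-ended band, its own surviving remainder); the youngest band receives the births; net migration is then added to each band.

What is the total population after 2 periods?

55431

— Period 1 —
Births: 7800 × 0.125 = 975, 14900 × 0.548 = 8165 → 9140
10–19: 12700 × 0.974 = 12370
20–29: 12200 × 0.984 = 12005
30–39: 7800 × 0.962 = 7504
40+: 14900 × 0.987 + 17600 × 0.487 = 14706 + 8571 = 23277
Net migration: 0–9 + 80 → 9220; 10–19 − 310 → 12060; 20–29 − 180 → 11825; 30–39 − 200 → 7304; 40+ − 140 → 23137
End of period: [9220, 12060, 11825, 7304, 23137]
— Period 2 —
Births: 11825 × 0.125 = 1478, 7304 × 0.548 = 4003 → 5481
10–19: 9220 × 0.974 = 8980
20–29: 12060 × 0.984 = 11867
30–39: 11825 × 0.962 = 11376
40+: 7304 × 0.987 + 23137 × 0.487 = 7209 + 11268 = 18477
Net migration: 0–9 + 80 → 5561; 10–19 − 310 → 8670; 20–29 − 180 → 11687; 30–39 − 200 → 11176; 40+ − 140 → 18337
End of period: [5561, 8670, 11687, 11176, 18337]
Total after period 2: 5561 + 8670 + 11687 + 11176 + 18337 = 55431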